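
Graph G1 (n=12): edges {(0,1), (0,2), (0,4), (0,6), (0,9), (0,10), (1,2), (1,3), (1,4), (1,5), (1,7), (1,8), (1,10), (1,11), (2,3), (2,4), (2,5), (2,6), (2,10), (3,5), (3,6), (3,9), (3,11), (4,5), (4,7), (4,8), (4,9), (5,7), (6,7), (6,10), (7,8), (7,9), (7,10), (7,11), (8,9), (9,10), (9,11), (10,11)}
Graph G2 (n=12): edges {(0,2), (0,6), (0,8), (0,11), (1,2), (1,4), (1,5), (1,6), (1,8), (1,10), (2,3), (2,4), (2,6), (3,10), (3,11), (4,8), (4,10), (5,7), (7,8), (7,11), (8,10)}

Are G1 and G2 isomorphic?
No, not isomorphic

The graphs are NOT isomorphic.

Connected components of G1: 1 component(s) with vertex sets [[0, 1, 2, 3, 4, 5, 6, 7, 8, 9, 10, 11]], sizes [12].
Connected components of G2: 2 component(s) with vertex sets [[9], [0, 1, 2, 3, 4, 5, 6, 7, 8, 10, 11]], sizes [1, 11].
The number of connected components (and the multiset of component sizes) is an isomorphism invariant — an isomorphism maps each component of G1 bijectively onto a component of G2. Since G1 has 1 component(s) and G2 has 2, they cannot be isomorphic.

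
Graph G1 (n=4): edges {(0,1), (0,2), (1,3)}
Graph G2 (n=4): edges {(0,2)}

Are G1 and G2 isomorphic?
No, not isomorphic

The graphs are NOT isomorphic.

Connected components of G1: 1 component(s) with vertex sets [[0, 1, 2, 3]], sizes [4].
Connected components of G2: 3 component(s) with vertex sets [[1], [3], [0, 2]], sizes [1, 1, 2].
The number of connected components (and the multiset of component sizes) is an isomorphism invariant — an isomorphism maps each component of G1 bijectively onto a component of G2. Since G1 has 1 component(s) and G2 has 3, they cannot be isomorphic.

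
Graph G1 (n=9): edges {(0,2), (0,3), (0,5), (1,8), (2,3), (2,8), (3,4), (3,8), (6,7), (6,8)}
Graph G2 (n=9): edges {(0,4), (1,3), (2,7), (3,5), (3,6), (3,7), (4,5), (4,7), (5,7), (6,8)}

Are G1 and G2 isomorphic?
Yes, isomorphic

The graphs are isomorphic.
One valid mapping φ: V(G1) → V(G2): 0→4, 1→1, 2→5, 3→7, 4→2, 5→0, 6→6, 7→8, 8→3

Verify φ preserves adjacency — for each edge of G1, its image is an edge of G2:
  (0,2) → (φ(0),φ(2)) = (4,5) ∈ E(G2) ✓
  (0,3) → (φ(0),φ(3)) = (4,7) ∈ E(G2) ✓
  (0,5) → (φ(0),φ(5)) = (0,4) ∈ E(G2) ✓
  (1,8) → (φ(1),φ(8)) = (1,3) ∈ E(G2) ✓
  (2,3) → (φ(2),φ(3)) = (5,7) ∈ E(G2) ✓
  (2,8) → (φ(2),φ(8)) = (3,5) ∈ E(G2) ✓
  (3,4) → (φ(3),φ(4)) = (2,7) ∈ E(G2) ✓
  (3,8) → (φ(3),φ(8)) = (3,7) ∈ E(G2) ✓
  (6,7) → (φ(6),φ(7)) = (6,8) ∈ E(G2) ✓
  (6,8) → (φ(6),φ(8)) = (3,6) ∈ E(G2) ✓
All 10 edges of G1 map to edges of G2, and |E(G1)| = |E(G2)| = 10, so φ is a bijection on edges as well as vertices. Hence G1 ≅ G2.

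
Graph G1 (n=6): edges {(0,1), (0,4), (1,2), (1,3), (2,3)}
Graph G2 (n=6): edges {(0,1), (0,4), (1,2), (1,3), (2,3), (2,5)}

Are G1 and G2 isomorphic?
No, not isomorphic

The graphs are NOT isomorphic.

Counting edges: G1 has 5 edge(s); G2 has 6 edge(s).
Edge count is an isomorphism invariant (a bijection on vertices induces a bijection on edges), so differing edge counts rule out isomorphism.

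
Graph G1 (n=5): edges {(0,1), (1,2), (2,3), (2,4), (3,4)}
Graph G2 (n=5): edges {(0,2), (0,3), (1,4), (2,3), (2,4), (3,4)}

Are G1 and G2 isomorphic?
No, not isomorphic

The graphs are NOT isomorphic.

Counting triangles (3-cliques): G1 has 1, G2 has 2.
Triangle count is an isomorphism invariant, so differing triangle counts rule out isomorphism.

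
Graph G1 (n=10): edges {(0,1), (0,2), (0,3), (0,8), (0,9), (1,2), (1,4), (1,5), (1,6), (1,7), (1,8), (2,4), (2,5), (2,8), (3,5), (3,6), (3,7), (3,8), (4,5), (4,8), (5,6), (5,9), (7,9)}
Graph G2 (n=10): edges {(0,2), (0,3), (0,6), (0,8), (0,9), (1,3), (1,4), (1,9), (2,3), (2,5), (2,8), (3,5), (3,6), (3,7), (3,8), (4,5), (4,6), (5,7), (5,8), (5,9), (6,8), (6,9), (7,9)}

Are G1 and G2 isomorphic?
Yes, isomorphic

The graphs are isomorphic.
One valid mapping φ: V(G1) → V(G2): 0→6, 1→3, 2→8, 3→9, 4→2, 5→5, 6→7, 7→1, 8→0, 9→4

Verify φ preserves adjacency — for each edge of G1, its image is an edge of G2:
  (0,1) → (φ(0),φ(1)) = (3,6) ∈ E(G2) ✓
  (0,2) → (φ(0),φ(2)) = (6,8) ∈ E(G2) ✓
  (0,3) → (φ(0),φ(3)) = (6,9) ∈ E(G2) ✓
  (0,8) → (φ(0),φ(8)) = (0,6) ∈ E(G2) ✓
  (0,9) → (φ(0),φ(9)) = (4,6) ∈ E(G2) ✓
  (1,2) → (φ(1),φ(2)) = (3,8) ∈ E(G2) ✓
  (1,4) → (φ(1),φ(4)) = (2,3) ∈ E(G2) ✓
  (1,5) → (φ(1),φ(5)) = (3,5) ∈ E(G2) ✓
  (1,6) → (φ(1),φ(6)) = (3,7) ∈ E(G2) ✓
  (1,7) → (φ(1),φ(7)) = (1,3) ∈ E(G2) ✓
  (1,8) → (φ(1),φ(8)) = (0,3) ∈ E(G2) ✓
  (2,4) → (φ(2),φ(4)) = (2,8) ∈ E(G2) ✓
  (2,5) → (φ(2),φ(5)) = (5,8) ∈ E(G2) ✓
  (2,8) → (φ(2),φ(8)) = (0,8) ∈ E(G2) ✓
  (3,5) → (φ(3),φ(5)) = (5,9) ∈ E(G2) ✓
  (3,6) → (φ(3),φ(6)) = (7,9) ∈ E(G2) ✓
  (3,7) → (φ(3),φ(7)) = (1,9) ∈ E(G2) ✓
  (3,8) → (φ(3),φ(8)) = (0,9) ∈ E(G2) ✓
  (4,5) → (φ(4),φ(5)) = (2,5) ∈ E(G2) ✓
  (4,8) → (φ(4),φ(8)) = (0,2) ∈ E(G2) ✓
  (5,6) → (φ(5),φ(6)) = (5,7) ∈ E(G2) ✓
  (5,9) → (φ(5),φ(9)) = (4,5) ∈ E(G2) ✓
  (7,9) → (φ(7),φ(9)) = (1,4) ∈ E(G2) ✓
All 23 edges of G1 map to edges of G2, and |E(G1)| = |E(G2)| = 23, so φ is a bijection on edges as well as vertices. Hence G1 ≅ G2.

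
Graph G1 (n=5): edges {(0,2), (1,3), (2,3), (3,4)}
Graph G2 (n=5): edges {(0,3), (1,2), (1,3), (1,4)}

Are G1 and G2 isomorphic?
Yes, isomorphic

The graphs are isomorphic.
One valid mapping φ: V(G1) → V(G2): 0→0, 1→2, 2→3, 3→1, 4→4

Verify φ preserves adjacency — for each edge of G1, its image is an edge of G2:
  (0,2) → (φ(0),φ(2)) = (0,3) ∈ E(G2) ✓
  (1,3) → (φ(1),φ(3)) = (1,2) ∈ E(G2) ✓
  (2,3) → (φ(2),φ(3)) = (1,3) ∈ E(G2) ✓
  (3,4) → (φ(3),φ(4)) = (1,4) ∈ E(G2) ✓
All 4 edges of G1 map to edges of G2, and |E(G1)| = |E(G2)| = 4, so φ is a bijection on edges as well as vertices. Hence G1 ≅ G2.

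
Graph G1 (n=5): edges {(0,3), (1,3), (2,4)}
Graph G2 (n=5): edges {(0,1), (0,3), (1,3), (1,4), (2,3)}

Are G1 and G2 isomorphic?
No, not isomorphic

The graphs are NOT isomorphic.

Degrees in G1: deg(0)=1, deg(1)=1, deg(2)=1, deg(3)=2, deg(4)=1.
Sorted degree sequence of G1: [2, 1, 1, 1, 1].
Degrees in G2: deg(0)=2, deg(1)=3, deg(2)=1, deg(3)=3, deg(4)=1.
Sorted degree sequence of G2: [3, 3, 2, 1, 1].
The (sorted) degree sequence is an isomorphism invariant, so since G1 and G2 have different degree sequences they cannot be isomorphic.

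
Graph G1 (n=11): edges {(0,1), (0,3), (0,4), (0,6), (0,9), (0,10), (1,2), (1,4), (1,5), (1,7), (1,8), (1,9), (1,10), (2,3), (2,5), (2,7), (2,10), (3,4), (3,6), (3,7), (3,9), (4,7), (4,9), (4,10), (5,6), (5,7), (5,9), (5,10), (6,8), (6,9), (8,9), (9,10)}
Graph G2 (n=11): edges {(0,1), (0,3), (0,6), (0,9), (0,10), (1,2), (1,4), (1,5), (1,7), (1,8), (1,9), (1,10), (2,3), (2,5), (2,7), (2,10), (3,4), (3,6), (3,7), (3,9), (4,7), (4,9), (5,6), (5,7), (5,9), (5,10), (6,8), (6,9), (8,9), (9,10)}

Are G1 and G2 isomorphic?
No, not isomorphic

The graphs are NOT isomorphic.

Counting edges: G1 has 32 edge(s); G2 has 30 edge(s).
Edge count is an isomorphism invariant (a bijection on vertices induces a bijection on edges), so differing edge counts rule out isomorphism.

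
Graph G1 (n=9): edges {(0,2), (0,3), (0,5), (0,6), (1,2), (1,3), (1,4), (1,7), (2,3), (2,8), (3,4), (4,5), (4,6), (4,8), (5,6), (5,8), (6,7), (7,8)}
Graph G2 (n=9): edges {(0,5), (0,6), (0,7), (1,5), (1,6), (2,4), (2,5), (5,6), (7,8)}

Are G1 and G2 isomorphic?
No, not isomorphic

The graphs are NOT isomorphic.

Connected components of G1: 1 component(s) with vertex sets [[0, 1, 2, 3, 4, 5, 6, 7, 8]], sizes [9].
Connected components of G2: 2 component(s) with vertex sets [[3], [0, 1, 2, 4, 5, 6, 7, 8]], sizes [1, 8].
The number of connected components (and the multiset of component sizes) is an isomorphism invariant — an isomorphism maps each component of G1 bijectively onto a component of G2. Since G1 has 1 component(s) and G2 has 2, they cannot be isomorphic.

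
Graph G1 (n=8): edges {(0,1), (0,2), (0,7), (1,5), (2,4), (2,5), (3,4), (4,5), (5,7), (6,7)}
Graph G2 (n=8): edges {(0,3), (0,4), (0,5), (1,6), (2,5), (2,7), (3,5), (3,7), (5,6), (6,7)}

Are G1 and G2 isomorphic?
Yes, isomorphic

The graphs are isomorphic.
One valid mapping φ: V(G1) → V(G2): 0→7, 1→2, 2→3, 3→4, 4→0, 5→5, 6→1, 7→6

Verify φ preserves adjacency — for each edge of G1, its image is an edge of G2:
  (0,1) → (φ(0),φ(1)) = (2,7) ∈ E(G2) ✓
  (0,2) → (φ(0),φ(2)) = (3,7) ∈ E(G2) ✓
  (0,7) → (φ(0),φ(7)) = (6,7) ∈ E(G2) ✓
  (1,5) → (φ(1),φ(5)) = (2,5) ∈ E(G2) ✓
  (2,4) → (φ(2),φ(4)) = (0,3) ∈ E(G2) ✓
  (2,5) → (φ(2),φ(5)) = (3,5) ∈ E(G2) ✓
  (3,4) → (φ(3),φ(4)) = (0,4) ∈ E(G2) ✓
  (4,5) → (φ(4),φ(5)) = (0,5) ∈ E(G2) ✓
  (5,7) → (φ(5),φ(7)) = (5,6) ∈ E(G2) ✓
  (6,7) → (φ(6),φ(7)) = (1,6) ∈ E(G2) ✓
All 10 edges of G1 map to edges of G2, and |E(G1)| = |E(G2)| = 10, so φ is a bijection on edges as well as vertices. Hence G1 ≅ G2.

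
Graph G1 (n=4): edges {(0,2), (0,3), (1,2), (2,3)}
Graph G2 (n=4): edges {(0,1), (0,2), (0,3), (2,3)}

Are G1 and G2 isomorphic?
Yes, isomorphic

The graphs are isomorphic.
One valid mapping φ: V(G1) → V(G2): 0→2, 1→1, 2→0, 3→3

Verify φ preserves adjacency — for each edge of G1, its image is an edge of G2:
  (0,2) → (φ(0),φ(2)) = (0,2) ∈ E(G2) ✓
  (0,3) → (φ(0),φ(3)) = (2,3) ∈ E(G2) ✓
  (1,2) → (φ(1),φ(2)) = (0,1) ∈ E(G2) ✓
  (2,3) → (φ(2),φ(3)) = (0,3) ∈ E(G2) ✓
All 4 edges of G1 map to edges of G2, and |E(G1)| = |E(G2)| = 4, so φ is a bijection on edges as well as vertices. Hence G1 ≅ G2.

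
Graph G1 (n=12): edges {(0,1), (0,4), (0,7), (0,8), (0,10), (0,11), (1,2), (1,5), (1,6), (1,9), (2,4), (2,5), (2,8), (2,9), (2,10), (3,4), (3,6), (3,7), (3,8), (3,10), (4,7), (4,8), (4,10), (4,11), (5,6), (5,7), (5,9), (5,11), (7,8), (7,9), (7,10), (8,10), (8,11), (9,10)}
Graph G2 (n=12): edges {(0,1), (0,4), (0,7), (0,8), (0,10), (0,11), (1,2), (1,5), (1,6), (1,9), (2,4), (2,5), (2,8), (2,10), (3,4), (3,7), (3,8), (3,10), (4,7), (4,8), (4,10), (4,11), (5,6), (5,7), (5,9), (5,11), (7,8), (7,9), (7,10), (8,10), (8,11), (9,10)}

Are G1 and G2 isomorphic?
No, not isomorphic

The graphs are NOT isomorphic.

Counting edges: G1 has 34 edge(s); G2 has 32 edge(s).
Edge count is an isomorphism invariant (a bijection on vertices induces a bijection on edges), so differing edge counts rule out isomorphism.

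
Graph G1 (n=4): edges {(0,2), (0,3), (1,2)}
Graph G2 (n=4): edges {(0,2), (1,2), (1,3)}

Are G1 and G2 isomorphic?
Yes, isomorphic

The graphs are isomorphic.
One valid mapping φ: V(G1) → V(G2): 0→2, 1→3, 2→1, 3→0

Verify φ preserves adjacency — for each edge of G1, its image is an edge of G2:
  (0,2) → (φ(0),φ(2)) = (1,2) ∈ E(G2) ✓
  (0,3) → (φ(0),φ(3)) = (0,2) ∈ E(G2) ✓
  (1,2) → (φ(1),φ(2)) = (1,3) ∈ E(G2) ✓
All 3 edges of G1 map to edges of G2, and |E(G1)| = |E(G2)| = 3, so φ is a bijection on edges as well as vertices. Hence G1 ≅ G2.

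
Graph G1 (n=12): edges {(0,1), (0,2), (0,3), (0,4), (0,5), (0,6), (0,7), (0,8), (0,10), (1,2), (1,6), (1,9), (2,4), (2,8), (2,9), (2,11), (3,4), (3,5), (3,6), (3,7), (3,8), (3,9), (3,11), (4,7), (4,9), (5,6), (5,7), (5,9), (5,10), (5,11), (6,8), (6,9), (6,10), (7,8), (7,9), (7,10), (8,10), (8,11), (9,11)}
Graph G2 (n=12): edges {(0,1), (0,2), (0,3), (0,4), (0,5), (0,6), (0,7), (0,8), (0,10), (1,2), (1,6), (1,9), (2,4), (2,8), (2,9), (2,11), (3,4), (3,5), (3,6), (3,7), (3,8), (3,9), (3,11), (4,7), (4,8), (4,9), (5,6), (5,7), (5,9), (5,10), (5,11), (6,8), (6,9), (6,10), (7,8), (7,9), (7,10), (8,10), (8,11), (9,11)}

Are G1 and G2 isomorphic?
No, not isomorphic

The graphs are NOT isomorphic.

Counting edges: G1 has 39 edge(s); G2 has 40 edge(s).
Edge count is an isomorphism invariant (a bijection on vertices induces a bijection on edges), so differing edge counts rule out isomorphism.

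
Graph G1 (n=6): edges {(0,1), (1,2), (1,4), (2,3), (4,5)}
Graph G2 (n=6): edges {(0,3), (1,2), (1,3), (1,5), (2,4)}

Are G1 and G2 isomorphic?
Yes, isomorphic

The graphs are isomorphic.
One valid mapping φ: V(G1) → V(G2): 0→5, 1→1, 2→3, 3→0, 4→2, 5→4

Verify φ preserves adjacency — for each edge of G1, its image is an edge of G2:
  (0,1) → (φ(0),φ(1)) = (1,5) ∈ E(G2) ✓
  (1,2) → (φ(1),φ(2)) = (1,3) ∈ E(G2) ✓
  (1,4) → (φ(1),φ(4)) = (1,2) ∈ E(G2) ✓
  (2,3) → (φ(2),φ(3)) = (0,3) ∈ E(G2) ✓
  (4,5) → (φ(4),φ(5)) = (2,4) ∈ E(G2) ✓
All 5 edges of G1 map to edges of G2, and |E(G1)| = |E(G2)| = 5, so φ is a bijection on edges as well as vertices. Hence G1 ≅ G2.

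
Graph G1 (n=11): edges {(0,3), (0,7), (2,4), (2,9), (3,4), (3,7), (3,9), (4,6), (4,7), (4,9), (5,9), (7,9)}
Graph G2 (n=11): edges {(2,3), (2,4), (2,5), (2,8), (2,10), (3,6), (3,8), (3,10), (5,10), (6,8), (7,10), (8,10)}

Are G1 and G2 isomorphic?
Yes, isomorphic

The graphs are isomorphic.
One valid mapping φ: V(G1) → V(G2): 0→6, 1→9, 2→5, 3→8, 4→2, 5→7, 6→4, 7→3, 8→1, 9→10, 10→0

Verify φ preserves adjacency — for each edge of G1, its image is an edge of G2:
  (0,3) → (φ(0),φ(3)) = (6,8) ∈ E(G2) ✓
  (0,7) → (φ(0),φ(7)) = (3,6) ∈ E(G2) ✓
  (2,4) → (φ(2),φ(4)) = (2,5) ∈ E(G2) ✓
  (2,9) → (φ(2),φ(9)) = (5,10) ∈ E(G2) ✓
  (3,4) → (φ(3),φ(4)) = (2,8) ∈ E(G2) ✓
  (3,7) → (φ(3),φ(7)) = (3,8) ∈ E(G2) ✓
  (3,9) → (φ(3),φ(9)) = (8,10) ∈ E(G2) ✓
  (4,6) → (φ(4),φ(6)) = (2,4) ∈ E(G2) ✓
  (4,7) → (φ(4),φ(7)) = (2,3) ∈ E(G2) ✓
  (4,9) → (φ(4),φ(9)) = (2,10) ∈ E(G2) ✓
  (5,9) → (φ(5),φ(9)) = (7,10) ∈ E(G2) ✓
  (7,9) → (φ(7),φ(9)) = (3,10) ∈ E(G2) ✓
All 12 edges of G1 map to edges of G2, and |E(G1)| = |E(G2)| = 12, so φ is a bijection on edges as well as vertices. Hence G1 ≅ G2.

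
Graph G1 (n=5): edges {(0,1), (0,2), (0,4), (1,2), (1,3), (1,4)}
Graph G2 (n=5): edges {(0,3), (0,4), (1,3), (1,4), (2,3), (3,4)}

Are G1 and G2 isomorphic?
Yes, isomorphic

The graphs are isomorphic.
One valid mapping φ: V(G1) → V(G2): 0→4, 1→3, 2→0, 3→2, 4→1

Verify φ preserves adjacency — for each edge of G1, its image is an edge of G2:
  (0,1) → (φ(0),φ(1)) = (3,4) ∈ E(G2) ✓
  (0,2) → (φ(0),φ(2)) = (0,4) ∈ E(G2) ✓
  (0,4) → (φ(0),φ(4)) = (1,4) ∈ E(G2) ✓
  (1,2) → (φ(1),φ(2)) = (0,3) ∈ E(G2) ✓
  (1,3) → (φ(1),φ(3)) = (2,3) ∈ E(G2) ✓
  (1,4) → (φ(1),φ(4)) = (1,3) ∈ E(G2) ✓
All 6 edges of G1 map to edges of G2, and |E(G1)| = |E(G2)| = 6, so φ is a bijection on edges as well as vertices. Hence G1 ≅ G2.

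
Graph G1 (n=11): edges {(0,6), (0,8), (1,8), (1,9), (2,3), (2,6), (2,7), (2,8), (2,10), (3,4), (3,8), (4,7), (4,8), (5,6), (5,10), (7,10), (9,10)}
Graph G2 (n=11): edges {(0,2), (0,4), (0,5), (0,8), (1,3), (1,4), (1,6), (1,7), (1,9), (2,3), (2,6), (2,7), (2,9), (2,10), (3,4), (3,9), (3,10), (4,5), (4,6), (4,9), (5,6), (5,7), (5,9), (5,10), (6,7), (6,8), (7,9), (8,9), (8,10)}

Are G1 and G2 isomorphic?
No, not isomorphic

The graphs are NOT isomorphic.

Degrees in G1: deg(0)=2, deg(1)=2, deg(2)=5, deg(3)=3, deg(4)=3, deg(5)=2, deg(6)=3, deg(7)=3, deg(8)=5, deg(9)=2, deg(10)=4.
Sorted degree sequence of G1: [5, 5, 4, 3, 3, 3, 3, 2, 2, 2, 2].
Degrees in G2: deg(0)=4, deg(1)=5, deg(2)=6, deg(3)=5, deg(4)=6, deg(5)=6, deg(6)=6, deg(7)=5, deg(8)=4, deg(9)=7, deg(10)=4.
Sorted degree sequence of G2: [7, 6, 6, 6, 6, 5, 5, 5, 4, 4, 4].
The (sorted) degree sequence is an isomorphism invariant, so since G1 and G2 have different degree sequences they cannot be isomorphic.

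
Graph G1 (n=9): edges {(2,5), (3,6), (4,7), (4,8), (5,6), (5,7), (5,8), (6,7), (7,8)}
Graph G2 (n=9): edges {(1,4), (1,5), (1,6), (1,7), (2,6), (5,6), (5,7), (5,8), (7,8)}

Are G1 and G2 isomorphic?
Yes, isomorphic

The graphs are isomorphic.
One valid mapping φ: V(G1) → V(G2): 0→0, 1→3, 2→4, 3→2, 4→8, 5→1, 6→6, 7→5, 8→7

Verify φ preserves adjacency — for each edge of G1, its image is an edge of G2:
  (2,5) → (φ(2),φ(5)) = (1,4) ∈ E(G2) ✓
  (3,6) → (φ(3),φ(6)) = (2,6) ∈ E(G2) ✓
  (4,7) → (φ(4),φ(7)) = (5,8) ∈ E(G2) ✓
  (4,8) → (φ(4),φ(8)) = (7,8) ∈ E(G2) ✓
  (5,6) → (φ(5),φ(6)) = (1,6) ∈ E(G2) ✓
  (5,7) → (φ(5),φ(7)) = (1,5) ∈ E(G2) ✓
  (5,8) → (φ(5),φ(8)) = (1,7) ∈ E(G2) ✓
  (6,7) → (φ(6),φ(7)) = (5,6) ∈ E(G2) ✓
  (7,8) → (φ(7),φ(8)) = (5,7) ∈ E(G2) ✓
All 9 edges of G1 map to edges of G2, and |E(G1)| = |E(G2)| = 9, so φ is a bijection on edges as well as vertices. Hence G1 ≅ G2.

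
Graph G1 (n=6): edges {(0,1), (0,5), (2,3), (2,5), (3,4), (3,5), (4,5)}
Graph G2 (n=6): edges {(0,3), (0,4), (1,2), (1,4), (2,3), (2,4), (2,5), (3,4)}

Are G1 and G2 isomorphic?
No, not isomorphic

The graphs are NOT isomorphic.

Counting triangles (3-cliques): G1 has 2, G2 has 3.
Triangle count is an isomorphism invariant, so differing triangle counts rule out isomorphism.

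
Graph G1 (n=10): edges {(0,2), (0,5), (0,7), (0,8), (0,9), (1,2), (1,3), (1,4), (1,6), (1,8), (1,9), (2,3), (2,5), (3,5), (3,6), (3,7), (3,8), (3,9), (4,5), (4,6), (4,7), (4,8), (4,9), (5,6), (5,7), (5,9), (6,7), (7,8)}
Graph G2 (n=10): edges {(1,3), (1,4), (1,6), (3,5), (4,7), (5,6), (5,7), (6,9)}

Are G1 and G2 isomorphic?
No, not isomorphic

The graphs are NOT isomorphic.

Connected components of G1: 1 component(s) with vertex sets [[0, 1, 2, 3, 4, 5, 6, 7, 8, 9]], sizes [10].
Connected components of G2: 4 component(s) with vertex sets [[0], [2], [8], [1, 3, 4, 5, 6, 7, 9]], sizes [1, 1, 1, 7].
The number of connected components (and the multiset of component sizes) is an isomorphism invariant — an isomorphism maps each component of G1 bijectively onto a component of G2. Since G1 has 1 component(s) and G2 has 4, they cannot be isomorphic.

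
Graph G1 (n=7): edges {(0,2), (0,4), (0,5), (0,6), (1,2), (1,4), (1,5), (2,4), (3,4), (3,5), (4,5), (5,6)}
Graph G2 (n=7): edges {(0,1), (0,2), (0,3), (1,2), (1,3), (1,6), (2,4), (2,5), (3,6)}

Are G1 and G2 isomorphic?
No, not isomorphic

The graphs are NOT isomorphic.

Counting triangles (3-cliques): G1 has 6, G2 has 3.
Triangle count is an isomorphism invariant, so differing triangle counts rule out isomorphism.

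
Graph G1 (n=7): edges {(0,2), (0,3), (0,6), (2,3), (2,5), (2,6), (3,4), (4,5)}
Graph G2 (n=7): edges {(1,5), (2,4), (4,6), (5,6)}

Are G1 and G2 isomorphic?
No, not isomorphic

The graphs are NOT isomorphic.

Connected components of G1: 2 component(s) with vertex sets [[1], [0, 2, 3, 4, 5, 6]], sizes [1, 6].
Connected components of G2: 3 component(s) with vertex sets [[0], [3], [1, 2, 4, 5, 6]], sizes [1, 1, 5].
The number of connected components (and the multiset of component sizes) is an isomorphism invariant — an isomorphism maps each component of G1 bijectively onto a component of G2. Since G1 has 2 component(s) and G2 has 3, they cannot be isomorphic.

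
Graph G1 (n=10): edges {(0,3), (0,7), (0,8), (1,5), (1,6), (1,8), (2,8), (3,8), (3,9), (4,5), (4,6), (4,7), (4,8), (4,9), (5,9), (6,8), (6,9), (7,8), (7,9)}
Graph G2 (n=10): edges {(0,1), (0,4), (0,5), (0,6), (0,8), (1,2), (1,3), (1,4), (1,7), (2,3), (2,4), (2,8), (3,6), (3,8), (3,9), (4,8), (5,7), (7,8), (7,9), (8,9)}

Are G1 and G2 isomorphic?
No, not isomorphic

The graphs are NOT isomorphic.

Degrees in G1: deg(0)=3, deg(1)=3, deg(2)=1, deg(3)=3, deg(4)=5, deg(5)=3, deg(6)=4, deg(7)=4, deg(8)=7, deg(9)=5.
Sorted degree sequence of G1: [7, 5, 5, 4, 4, 3, 3, 3, 3, 1].
Degrees in G2: deg(0)=5, deg(1)=5, deg(2)=4, deg(3)=5, deg(4)=4, deg(5)=2, deg(6)=2, deg(7)=4, deg(8)=6, deg(9)=3.
Sorted degree sequence of G2: [6, 5, 5, 5, 4, 4, 4, 3, 2, 2].
The (sorted) degree sequence is an isomorphism invariant, so since G1 and G2 have different degree sequences they cannot be isomorphic.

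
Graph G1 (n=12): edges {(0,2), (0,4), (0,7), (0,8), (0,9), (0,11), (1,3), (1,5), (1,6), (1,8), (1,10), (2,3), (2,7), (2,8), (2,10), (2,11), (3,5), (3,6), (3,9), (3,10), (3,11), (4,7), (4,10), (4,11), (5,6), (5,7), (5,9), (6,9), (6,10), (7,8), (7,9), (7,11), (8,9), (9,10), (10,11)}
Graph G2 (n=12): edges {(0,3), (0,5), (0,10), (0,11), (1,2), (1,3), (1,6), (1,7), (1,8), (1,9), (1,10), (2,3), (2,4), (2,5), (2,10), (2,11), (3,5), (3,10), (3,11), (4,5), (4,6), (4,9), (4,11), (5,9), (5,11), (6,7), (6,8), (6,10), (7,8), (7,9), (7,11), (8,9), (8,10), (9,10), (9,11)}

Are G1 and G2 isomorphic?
Yes, isomorphic

The graphs are isomorphic.
One valid mapping φ: V(G1) → V(G2): 0→5, 1→6, 2→2, 3→1, 4→0, 5→7, 6→8, 7→11, 8→4, 9→9, 10→10, 11→3

Verify φ preserves adjacency — for each edge of G1, its image is an edge of G2:
  (0,2) → (φ(0),φ(2)) = (2,5) ∈ E(G2) ✓
  (0,4) → (φ(0),φ(4)) = (0,5) ∈ E(G2) ✓
  (0,7) → (φ(0),φ(7)) = (5,11) ∈ E(G2) ✓
  (0,8) → (φ(0),φ(8)) = (4,5) ∈ E(G2) ✓
  (0,9) → (φ(0),φ(9)) = (5,9) ∈ E(G2) ✓
  (0,11) → (φ(0),φ(11)) = (3,5) ∈ E(G2) ✓
  (1,3) → (φ(1),φ(3)) = (1,6) ∈ E(G2) ✓
  (1,5) → (φ(1),φ(5)) = (6,7) ∈ E(G2) ✓
  (1,6) → (φ(1),φ(6)) = (6,8) ∈ E(G2) ✓
  (1,8) → (φ(1),φ(8)) = (4,6) ∈ E(G2) ✓
  (1,10) → (φ(1),φ(10)) = (6,10) ∈ E(G2) ✓
  (2,3) → (φ(2),φ(3)) = (1,2) ∈ E(G2) ✓
  (2,7) → (φ(2),φ(7)) = (2,11) ∈ E(G2) ✓
  (2,8) → (φ(2),φ(8)) = (2,4) ∈ E(G2) ✓
  (2,10) → (φ(2),φ(10)) = (2,10) ∈ E(G2) ✓
  (2,11) → (φ(2),φ(11)) = (2,3) ∈ E(G2) ✓
  (3,5) → (φ(3),φ(5)) = (1,7) ∈ E(G2) ✓
  (3,6) → (φ(3),φ(6)) = (1,8) ∈ E(G2) ✓
  (3,9) → (φ(3),φ(9)) = (1,9) ∈ E(G2) ✓
  (3,10) → (φ(3),φ(10)) = (1,10) ∈ E(G2) ✓
  (3,11) → (φ(3),φ(11)) = (1,3) ∈ E(G2) ✓
  (4,7) → (φ(4),φ(7)) = (0,11) ∈ E(G2) ✓
  (4,10) → (φ(4),φ(10)) = (0,10) ∈ E(G2) ✓
  (4,11) → (φ(4),φ(11)) = (0,3) ∈ E(G2) ✓
  (5,6) → (φ(5),φ(6)) = (7,8) ∈ E(G2) ✓
  (5,7) → (φ(5),φ(7)) = (7,11) ∈ E(G2) ✓
  (5,9) → (φ(5),φ(9)) = (7,9) ∈ E(G2) ✓
  (6,9) → (φ(6),φ(9)) = (8,9) ∈ E(G2) ✓
  (6,10) → (φ(6),φ(10)) = (8,10) ∈ E(G2) ✓
  (7,8) → (φ(7),φ(8)) = (4,11) ∈ E(G2) ✓
  (7,9) → (φ(7),φ(9)) = (9,11) ∈ E(G2) ✓
  (7,11) → (φ(7),φ(11)) = (3,11) ∈ E(G2) ✓
  (8,9) → (φ(8),φ(9)) = (4,9) ∈ E(G2) ✓
  (9,10) → (φ(9),φ(10)) = (9,10) ∈ E(G2) ✓
  (10,11) → (φ(10),φ(11)) = (3,10) ∈ E(G2) ✓
All 35 edges of G1 map to edges of G2, and |E(G1)| = |E(G2)| = 35, so φ is a bijection on edges as well as vertices. Hence G1 ≅ G2.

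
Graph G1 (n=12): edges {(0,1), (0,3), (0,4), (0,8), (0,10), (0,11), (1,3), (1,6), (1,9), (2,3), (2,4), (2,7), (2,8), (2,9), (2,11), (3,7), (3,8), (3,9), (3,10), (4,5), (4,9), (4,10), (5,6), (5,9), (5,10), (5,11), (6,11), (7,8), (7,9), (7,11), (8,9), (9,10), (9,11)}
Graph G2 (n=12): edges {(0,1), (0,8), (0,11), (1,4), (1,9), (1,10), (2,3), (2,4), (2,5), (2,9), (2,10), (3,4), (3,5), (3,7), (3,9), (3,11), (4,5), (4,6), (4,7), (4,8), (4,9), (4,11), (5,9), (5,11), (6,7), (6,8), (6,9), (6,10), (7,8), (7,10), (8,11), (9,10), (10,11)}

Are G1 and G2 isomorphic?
Yes, isomorphic

The graphs are isomorphic.
One valid mapping φ: V(G1) → V(G2): 0→10, 1→1, 2→3, 3→9, 4→7, 5→8, 6→0, 7→5, 8→2, 9→4, 10→6, 11→11

Verify φ preserves adjacency — for each edge of G1, its image is an edge of G2:
  (0,1) → (φ(0),φ(1)) = (1,10) ∈ E(G2) ✓
  (0,3) → (φ(0),φ(3)) = (9,10) ∈ E(G2) ✓
  (0,4) → (φ(0),φ(4)) = (7,10) ∈ E(G2) ✓
  (0,8) → (φ(0),φ(8)) = (2,10) ∈ E(G2) ✓
  (0,10) → (φ(0),φ(10)) = (6,10) ∈ E(G2) ✓
  (0,11) → (φ(0),φ(11)) = (10,11) ∈ E(G2) ✓
  (1,3) → (φ(1),φ(3)) = (1,9) ∈ E(G2) ✓
  (1,6) → (φ(1),φ(6)) = (0,1) ∈ E(G2) ✓
  (1,9) → (φ(1),φ(9)) = (1,4) ∈ E(G2) ✓
  (2,3) → (φ(2),φ(3)) = (3,9) ∈ E(G2) ✓
  (2,4) → (φ(2),φ(4)) = (3,7) ∈ E(G2) ✓
  (2,7) → (φ(2),φ(7)) = (3,5) ∈ E(G2) ✓
  (2,8) → (φ(2),φ(8)) = (2,3) ∈ E(G2) ✓
  (2,9) → (φ(2),φ(9)) = (3,4) ∈ E(G2) ✓
  (2,11) → (φ(2),φ(11)) = (3,11) ∈ E(G2) ✓
  (3,7) → (φ(3),φ(7)) = (5,9) ∈ E(G2) ✓
  (3,8) → (φ(3),φ(8)) = (2,9) ∈ E(G2) ✓
  (3,9) → (φ(3),φ(9)) = (4,9) ∈ E(G2) ✓
  (3,10) → (φ(3),φ(10)) = (6,9) ∈ E(G2) ✓
  (4,5) → (φ(4),φ(5)) = (7,8) ∈ E(G2) ✓
  (4,9) → (φ(4),φ(9)) = (4,7) ∈ E(G2) ✓
  (4,10) → (φ(4),φ(10)) = (6,7) ∈ E(G2) ✓
  (5,6) → (φ(5),φ(6)) = (0,8) ∈ E(G2) ✓
  (5,9) → (φ(5),φ(9)) = (4,8) ∈ E(G2) ✓
  (5,10) → (φ(5),φ(10)) = (6,8) ∈ E(G2) ✓
  (5,11) → (φ(5),φ(11)) = (8,11) ∈ E(G2) ✓
  (6,11) → (φ(6),φ(11)) = (0,11) ∈ E(G2) ✓
  (7,8) → (φ(7),φ(8)) = (2,5) ∈ E(G2) ✓
  (7,9) → (φ(7),φ(9)) = (4,5) ∈ E(G2) ✓
  (7,11) → (φ(7),φ(11)) = (5,11) ∈ E(G2) ✓
  (8,9) → (φ(8),φ(9)) = (2,4) ∈ E(G2) ✓
  (9,10) → (φ(9),φ(10)) = (4,6) ∈ E(G2) ✓
  (9,11) → (φ(9),φ(11)) = (4,11) ∈ E(G2) ✓
All 33 edges of G1 map to edges of G2, and |E(G1)| = |E(G2)| = 33, so φ is a bijection on edges as well as vertices. Hence G1 ≅ G2.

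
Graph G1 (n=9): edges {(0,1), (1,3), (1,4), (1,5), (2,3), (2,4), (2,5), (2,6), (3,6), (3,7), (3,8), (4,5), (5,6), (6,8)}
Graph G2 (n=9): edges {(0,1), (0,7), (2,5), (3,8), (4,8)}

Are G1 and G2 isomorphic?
No, not isomorphic

The graphs are NOT isomorphic.

Connected components of G1: 1 component(s) with vertex sets [[0, 1, 2, 3, 4, 5, 6, 7, 8]], sizes [9].
Connected components of G2: 4 component(s) with vertex sets [[6], [2, 5], [0, 1, 7], [3, 4, 8]], sizes [1, 2, 3, 3].
The number of connected components (and the multiset of component sizes) is an isomorphism invariant — an isomorphism maps each component of G1 bijectively onto a component of G2. Since G1 has 1 component(s) and G2 has 4, they cannot be isomorphic.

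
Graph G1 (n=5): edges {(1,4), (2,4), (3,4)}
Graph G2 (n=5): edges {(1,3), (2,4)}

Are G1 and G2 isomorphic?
No, not isomorphic

The graphs are NOT isomorphic.

Connected components of G1: 2 component(s) with vertex sets [[0], [1, 2, 3, 4]], sizes [1, 4].
Connected components of G2: 3 component(s) with vertex sets [[0], [1, 3], [2, 4]], sizes [1, 2, 2].
The number of connected components (and the multiset of component sizes) is an isomorphism invariant — an isomorphism maps each component of G1 bijectively onto a component of G2. Since G1 has 2 component(s) and G2 has 3, they cannot be isomorphic.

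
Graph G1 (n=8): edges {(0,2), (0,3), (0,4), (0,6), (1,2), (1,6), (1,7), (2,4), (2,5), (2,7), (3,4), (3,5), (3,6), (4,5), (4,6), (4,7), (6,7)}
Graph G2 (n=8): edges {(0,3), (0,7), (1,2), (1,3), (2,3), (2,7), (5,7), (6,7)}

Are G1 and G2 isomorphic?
No, not isomorphic

The graphs are NOT isomorphic.

Connected components of G1: 1 component(s) with vertex sets [[0, 1, 2, 3, 4, 5, 6, 7]], sizes [8].
Connected components of G2: 2 component(s) with vertex sets [[4], [0, 1, 2, 3, 5, 6, 7]], sizes [1, 7].
The number of connected components (and the multiset of component sizes) is an isomorphism invariant — an isomorphism maps each component of G1 bijectively onto a component of G2. Since G1 has 1 component(s) and G2 has 2, they cannot be isomorphic.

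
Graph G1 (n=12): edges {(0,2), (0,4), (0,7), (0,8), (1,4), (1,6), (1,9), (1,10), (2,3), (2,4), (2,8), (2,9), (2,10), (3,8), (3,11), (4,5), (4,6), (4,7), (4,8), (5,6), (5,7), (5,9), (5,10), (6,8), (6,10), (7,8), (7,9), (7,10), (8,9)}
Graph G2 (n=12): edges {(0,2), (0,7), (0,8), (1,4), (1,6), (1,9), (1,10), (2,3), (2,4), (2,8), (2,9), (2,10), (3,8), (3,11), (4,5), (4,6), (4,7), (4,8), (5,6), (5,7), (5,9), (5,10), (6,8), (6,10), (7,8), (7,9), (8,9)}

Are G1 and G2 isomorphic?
No, not isomorphic

The graphs are NOT isomorphic.

Counting edges: G1 has 29 edge(s); G2 has 27 edge(s).
Edge count is an isomorphism invariant (a bijection on vertices induces a bijection on edges), so differing edge counts rule out isomorphism.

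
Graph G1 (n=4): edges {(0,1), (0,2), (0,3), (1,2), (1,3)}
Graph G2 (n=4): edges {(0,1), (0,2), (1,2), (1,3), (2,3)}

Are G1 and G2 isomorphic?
Yes, isomorphic

The graphs are isomorphic.
One valid mapping φ: V(G1) → V(G2): 0→2, 1→1, 2→3, 3→0

Verify φ preserves adjacency — for each edge of G1, its image is an edge of G2:
  (0,1) → (φ(0),φ(1)) = (1,2) ∈ E(G2) ✓
  (0,2) → (φ(0),φ(2)) = (2,3) ∈ E(G2) ✓
  (0,3) → (φ(0),φ(3)) = (0,2) ∈ E(G2) ✓
  (1,2) → (φ(1),φ(2)) = (1,3) ∈ E(G2) ✓
  (1,3) → (φ(1),φ(3)) = (0,1) ∈ E(G2) ✓
All 5 edges of G1 map to edges of G2, and |E(G1)| = |E(G2)| = 5, so φ is a bijection on edges as well as vertices. Hence G1 ≅ G2.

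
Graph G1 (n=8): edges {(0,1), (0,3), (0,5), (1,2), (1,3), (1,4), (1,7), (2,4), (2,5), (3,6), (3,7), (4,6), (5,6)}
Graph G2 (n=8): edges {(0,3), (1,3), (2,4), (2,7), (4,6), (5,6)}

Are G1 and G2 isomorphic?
No, not isomorphic

The graphs are NOT isomorphic.

Connected components of G1: 1 component(s) with vertex sets [[0, 1, 2, 3, 4, 5, 6, 7]], sizes [8].
Connected components of G2: 2 component(s) with vertex sets [[0, 1, 3], [2, 4, 5, 6, 7]], sizes [3, 5].
The number of connected components (and the multiset of component sizes) is an isomorphism invariant — an isomorphism maps each component of G1 bijectively onto a component of G2. Since G1 has 1 component(s) and G2 has 2, they cannot be isomorphic.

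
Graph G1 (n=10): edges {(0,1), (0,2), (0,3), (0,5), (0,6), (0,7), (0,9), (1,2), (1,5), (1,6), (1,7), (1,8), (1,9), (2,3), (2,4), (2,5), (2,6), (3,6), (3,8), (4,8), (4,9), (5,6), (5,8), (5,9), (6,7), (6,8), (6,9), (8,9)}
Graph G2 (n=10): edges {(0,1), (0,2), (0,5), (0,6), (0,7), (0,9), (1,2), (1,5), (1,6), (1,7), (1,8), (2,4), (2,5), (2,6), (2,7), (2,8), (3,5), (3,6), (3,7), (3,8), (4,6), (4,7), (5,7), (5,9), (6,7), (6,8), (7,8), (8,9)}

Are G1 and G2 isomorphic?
Yes, isomorphic

The graphs are isomorphic.
One valid mapping φ: V(G1) → V(G2): 0→6, 1→2, 2→8, 3→3, 4→9, 5→1, 6→7, 7→4, 8→5, 9→0

Verify φ preserves adjacency — for each edge of G1, its image is an edge of G2:
  (0,1) → (φ(0),φ(1)) = (2,6) ∈ E(G2) ✓
  (0,2) → (φ(0),φ(2)) = (6,8) ∈ E(G2) ✓
  (0,3) → (φ(0),φ(3)) = (3,6) ∈ E(G2) ✓
  (0,5) → (φ(0),φ(5)) = (1,6) ∈ E(G2) ✓
  (0,6) → (φ(0),φ(6)) = (6,7) ∈ E(G2) ✓
  (0,7) → (φ(0),φ(7)) = (4,6) ∈ E(G2) ✓
  (0,9) → (φ(0),φ(9)) = (0,6) ∈ E(G2) ✓
  (1,2) → (φ(1),φ(2)) = (2,8) ∈ E(G2) ✓
  (1,5) → (φ(1),φ(5)) = (1,2) ∈ E(G2) ✓
  (1,6) → (φ(1),φ(6)) = (2,7) ∈ E(G2) ✓
  (1,7) → (φ(1),φ(7)) = (2,4) ∈ E(G2) ✓
  (1,8) → (φ(1),φ(8)) = (2,5) ∈ E(G2) ✓
  (1,9) → (φ(1),φ(9)) = (0,2) ∈ E(G2) ✓
  (2,3) → (φ(2),φ(3)) = (3,8) ∈ E(G2) ✓
  (2,4) → (φ(2),φ(4)) = (8,9) ∈ E(G2) ✓
  (2,5) → (φ(2),φ(5)) = (1,8) ∈ E(G2) ✓
  (2,6) → (φ(2),φ(6)) = (7,8) ∈ E(G2) ✓
  (3,6) → (φ(3),φ(6)) = (3,7) ∈ E(G2) ✓
  (3,8) → (φ(3),φ(8)) = (3,5) ∈ E(G2) ✓
  (4,8) → (φ(4),φ(8)) = (5,9) ∈ E(G2) ✓
  (4,9) → (φ(4),φ(9)) = (0,9) ∈ E(G2) ✓
  (5,6) → (φ(5),φ(6)) = (1,7) ∈ E(G2) ✓
  (5,8) → (φ(5),φ(8)) = (1,5) ∈ E(G2) ✓
  (5,9) → (φ(5),φ(9)) = (0,1) ∈ E(G2) ✓
  (6,7) → (φ(6),φ(7)) = (4,7) ∈ E(G2) ✓
  (6,8) → (φ(6),φ(8)) = (5,7) ∈ E(G2) ✓
  (6,9) → (φ(6),φ(9)) = (0,7) ∈ E(G2) ✓
  (8,9) → (φ(8),φ(9)) = (0,5) ∈ E(G2) ✓
All 28 edges of G1 map to edges of G2, and |E(G1)| = |E(G2)| = 28, so φ is a bijection on edges as well as vertices. Hence G1 ≅ G2.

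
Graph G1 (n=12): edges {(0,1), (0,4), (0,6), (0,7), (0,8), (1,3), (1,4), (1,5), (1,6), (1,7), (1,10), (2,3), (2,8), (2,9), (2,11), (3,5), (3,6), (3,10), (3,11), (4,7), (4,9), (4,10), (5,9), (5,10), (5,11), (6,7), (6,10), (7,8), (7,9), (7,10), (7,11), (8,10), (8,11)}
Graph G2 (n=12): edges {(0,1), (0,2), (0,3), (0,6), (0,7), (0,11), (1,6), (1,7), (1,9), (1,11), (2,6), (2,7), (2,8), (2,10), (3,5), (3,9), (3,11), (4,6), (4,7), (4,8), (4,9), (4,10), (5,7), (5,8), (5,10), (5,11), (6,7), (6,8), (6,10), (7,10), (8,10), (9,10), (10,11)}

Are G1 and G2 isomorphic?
Yes, isomorphic

The graphs are isomorphic.
One valid mapping φ: V(G1) → V(G2): 0→8, 1→6, 2→3, 3→0, 4→4, 5→1, 6→2, 7→10, 8→5, 9→9, 10→7, 11→11

Verify φ preserves adjacency — for each edge of G1, its image is an edge of G2:
  (0,1) → (φ(0),φ(1)) = (6,8) ∈ E(G2) ✓
  (0,4) → (φ(0),φ(4)) = (4,8) ∈ E(G2) ✓
  (0,6) → (φ(0),φ(6)) = (2,8) ∈ E(G2) ✓
  (0,7) → (φ(0),φ(7)) = (8,10) ∈ E(G2) ✓
  (0,8) → (φ(0),φ(8)) = (5,8) ∈ E(G2) ✓
  (1,3) → (φ(1),φ(3)) = (0,6) ∈ E(G2) ✓
  (1,4) → (φ(1),φ(4)) = (4,6) ∈ E(G2) ✓
  (1,5) → (φ(1),φ(5)) = (1,6) ∈ E(G2) ✓
  (1,6) → (φ(1),φ(6)) = (2,6) ∈ E(G2) ✓
  (1,7) → (φ(1),φ(7)) = (6,10) ∈ E(G2) ✓
  (1,10) → (φ(1),φ(10)) = (6,7) ∈ E(G2) ✓
  (2,3) → (φ(2),φ(3)) = (0,3) ∈ E(G2) ✓
  (2,8) → (φ(2),φ(8)) = (3,5) ∈ E(G2) ✓
  (2,9) → (φ(2),φ(9)) = (3,9) ∈ E(G2) ✓
  (2,11) → (φ(2),φ(11)) = (3,11) ∈ E(G2) ✓
  (3,5) → (φ(3),φ(5)) = (0,1) ∈ E(G2) ✓
  (3,6) → (φ(3),φ(6)) = (0,2) ∈ E(G2) ✓
  (3,10) → (φ(3),φ(10)) = (0,7) ∈ E(G2) ✓
  (3,11) → (φ(3),φ(11)) = (0,11) ∈ E(G2) ✓
  (4,7) → (φ(4),φ(7)) = (4,10) ∈ E(G2) ✓
  (4,9) → (φ(4),φ(9)) = (4,9) ∈ E(G2) ✓
  (4,10) → (φ(4),φ(10)) = (4,7) ∈ E(G2) ✓
  (5,9) → (φ(5),φ(9)) = (1,9) ∈ E(G2) ✓
  (5,10) → (φ(5),φ(10)) = (1,7) ∈ E(G2) ✓
  (5,11) → (φ(5),φ(11)) = (1,11) ∈ E(G2) ✓
  (6,7) → (φ(6),φ(7)) = (2,10) ∈ E(G2) ✓
  (6,10) → (φ(6),φ(10)) = (2,7) ∈ E(G2) ✓
  (7,8) → (φ(7),φ(8)) = (5,10) ∈ E(G2) ✓
  (7,9) → (φ(7),φ(9)) = (9,10) ∈ E(G2) ✓
  (7,10) → (φ(7),φ(10)) = (7,10) ∈ E(G2) ✓
  (7,11) → (φ(7),φ(11)) = (10,11) ∈ E(G2) ✓
  (8,10) → (φ(8),φ(10)) = (5,7) ∈ E(G2) ✓
  (8,11) → (φ(8),φ(11)) = (5,11) ∈ E(G2) ✓
All 33 edges of G1 map to edges of G2, and |E(G1)| = |E(G2)| = 33, so φ is a bijection on edges as well as vertices. Hence G1 ≅ G2.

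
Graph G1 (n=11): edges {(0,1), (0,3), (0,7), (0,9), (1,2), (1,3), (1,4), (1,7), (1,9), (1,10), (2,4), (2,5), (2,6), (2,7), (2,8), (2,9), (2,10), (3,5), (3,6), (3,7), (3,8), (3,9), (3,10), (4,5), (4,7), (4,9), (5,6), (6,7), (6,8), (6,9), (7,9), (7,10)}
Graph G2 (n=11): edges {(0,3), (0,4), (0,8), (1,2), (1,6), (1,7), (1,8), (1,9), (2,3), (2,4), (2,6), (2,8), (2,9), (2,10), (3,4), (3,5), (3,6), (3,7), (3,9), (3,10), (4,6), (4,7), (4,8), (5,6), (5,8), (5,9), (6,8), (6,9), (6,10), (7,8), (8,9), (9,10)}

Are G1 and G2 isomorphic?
Yes, isomorphic

The graphs are isomorphic.
One valid mapping φ: V(G1) → V(G2): 0→10, 1→9, 2→8, 3→3, 4→1, 5→7, 6→4, 7→6, 8→0, 9→2, 10→5

Verify φ preserves adjacency — for each edge of G1, its image is an edge of G2:
  (0,1) → (φ(0),φ(1)) = (9,10) ∈ E(G2) ✓
  (0,3) → (φ(0),φ(3)) = (3,10) ∈ E(G2) ✓
  (0,7) → (φ(0),φ(7)) = (6,10) ∈ E(G2) ✓
  (0,9) → (φ(0),φ(9)) = (2,10) ∈ E(G2) ✓
  (1,2) → (φ(1),φ(2)) = (8,9) ∈ E(G2) ✓
  (1,3) → (φ(1),φ(3)) = (3,9) ∈ E(G2) ✓
  (1,4) → (φ(1),φ(4)) = (1,9) ∈ E(G2) ✓
  (1,7) → (φ(1),φ(7)) = (6,9) ∈ E(G2) ✓
  (1,9) → (φ(1),φ(9)) = (2,9) ∈ E(G2) ✓
  (1,10) → (φ(1),φ(10)) = (5,9) ∈ E(G2) ✓
  (2,4) → (φ(2),φ(4)) = (1,8) ∈ E(G2) ✓
  (2,5) → (φ(2),φ(5)) = (7,8) ∈ E(G2) ✓
  (2,6) → (φ(2),φ(6)) = (4,8) ∈ E(G2) ✓
  (2,7) → (φ(2),φ(7)) = (6,8) ∈ E(G2) ✓
  (2,8) → (φ(2),φ(8)) = (0,8) ∈ E(G2) ✓
  (2,9) → (φ(2),φ(9)) = (2,8) ∈ E(G2) ✓
  (2,10) → (φ(2),φ(10)) = (5,8) ∈ E(G2) ✓
  (3,5) → (φ(3),φ(5)) = (3,7) ∈ E(G2) ✓
  (3,6) → (φ(3),φ(6)) = (3,4) ∈ E(G2) ✓
  (3,7) → (φ(3),φ(7)) = (3,6) ∈ E(G2) ✓
  (3,8) → (φ(3),φ(8)) = (0,3) ∈ E(G2) ✓
  (3,9) → (φ(3),φ(9)) = (2,3) ∈ E(G2) ✓
  (3,10) → (φ(3),φ(10)) = (3,5) ∈ E(G2) ✓
  (4,5) → (φ(4),φ(5)) = (1,7) ∈ E(G2) ✓
  (4,7) → (φ(4),φ(7)) = (1,6) ∈ E(G2) ✓
  (4,9) → (φ(4),φ(9)) = (1,2) ∈ E(G2) ✓
  (5,6) → (φ(5),φ(6)) = (4,7) ∈ E(G2) ✓
  (6,7) → (φ(6),φ(7)) = (4,6) ∈ E(G2) ✓
  (6,8) → (φ(6),φ(8)) = (0,4) ∈ E(G2) ✓
  (6,9) → (φ(6),φ(9)) = (2,4) ∈ E(G2) ✓
  (7,9) → (φ(7),φ(9)) = (2,6) ∈ E(G2) ✓
  (7,10) → (φ(7),φ(10)) = (5,6) ∈ E(G2) ✓
All 32 edges of G1 map to edges of G2, and |E(G1)| = |E(G2)| = 32, so φ is a bijection on edges as well as vertices. Hence G1 ≅ G2.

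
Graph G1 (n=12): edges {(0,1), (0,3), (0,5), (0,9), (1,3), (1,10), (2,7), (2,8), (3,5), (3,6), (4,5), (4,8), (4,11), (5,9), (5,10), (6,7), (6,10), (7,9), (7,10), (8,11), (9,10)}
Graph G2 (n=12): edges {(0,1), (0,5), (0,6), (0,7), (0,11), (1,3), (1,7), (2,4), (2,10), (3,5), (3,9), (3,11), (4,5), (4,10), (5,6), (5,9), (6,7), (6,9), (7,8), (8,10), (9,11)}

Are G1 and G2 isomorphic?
Yes, isomorphic

The graphs are isomorphic.
One valid mapping φ: V(G1) → V(G2): 0→9, 1→11, 2→8, 3→3, 4→4, 5→5, 6→1, 7→7, 8→10, 9→6, 10→0, 11→2

Verify φ preserves adjacency — for each edge of G1, its image is an edge of G2:
  (0,1) → (φ(0),φ(1)) = (9,11) ∈ E(G2) ✓
  (0,3) → (φ(0),φ(3)) = (3,9) ∈ E(G2) ✓
  (0,5) → (φ(0),φ(5)) = (5,9) ∈ E(G2) ✓
  (0,9) → (φ(0),φ(9)) = (6,9) ∈ E(G2) ✓
  (1,3) → (φ(1),φ(3)) = (3,11) ∈ E(G2) ✓
  (1,10) → (φ(1),φ(10)) = (0,11) ∈ E(G2) ✓
  (2,7) → (φ(2),φ(7)) = (7,8) ∈ E(G2) ✓
  (2,8) → (φ(2),φ(8)) = (8,10) ∈ E(G2) ✓
  (3,5) → (φ(3),φ(5)) = (3,5) ∈ E(G2) ✓
  (3,6) → (φ(3),φ(6)) = (1,3) ∈ E(G2) ✓
  (4,5) → (φ(4),φ(5)) = (4,5) ∈ E(G2) ✓
  (4,8) → (φ(4),φ(8)) = (4,10) ∈ E(G2) ✓
  (4,11) → (φ(4),φ(11)) = (2,4) ∈ E(G2) ✓
  (5,9) → (φ(5),φ(9)) = (5,6) ∈ E(G2) ✓
  (5,10) → (φ(5),φ(10)) = (0,5) ∈ E(G2) ✓
  (6,7) → (φ(6),φ(7)) = (1,7) ∈ E(G2) ✓
  (6,10) → (φ(6),φ(10)) = (0,1) ∈ E(G2) ✓
  (7,9) → (φ(7),φ(9)) = (6,7) ∈ E(G2) ✓
  (7,10) → (φ(7),φ(10)) = (0,7) ∈ E(G2) ✓
  (8,11) → (φ(8),φ(11)) = (2,10) ∈ E(G2) ✓
  (9,10) → (φ(9),φ(10)) = (0,6) ∈ E(G2) ✓
All 21 edges of G1 map to edges of G2, and |E(G1)| = |E(G2)| = 21, so φ is a bijection on edges as well as vertices. Hence G1 ≅ G2.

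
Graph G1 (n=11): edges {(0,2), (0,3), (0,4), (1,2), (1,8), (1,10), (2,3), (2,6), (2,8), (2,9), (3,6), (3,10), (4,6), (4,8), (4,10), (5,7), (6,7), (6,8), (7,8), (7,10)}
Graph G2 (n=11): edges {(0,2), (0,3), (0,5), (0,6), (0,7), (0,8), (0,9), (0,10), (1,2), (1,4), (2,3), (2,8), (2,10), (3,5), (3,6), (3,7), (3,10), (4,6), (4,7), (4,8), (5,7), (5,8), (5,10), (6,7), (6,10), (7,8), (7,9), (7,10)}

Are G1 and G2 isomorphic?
No, not isomorphic

The graphs are NOT isomorphic.

Counting triangles (3-cliques): G1 has 6, G2 has 26.
Triangle count is an isomorphism invariant, so differing triangle counts rule out isomorphism.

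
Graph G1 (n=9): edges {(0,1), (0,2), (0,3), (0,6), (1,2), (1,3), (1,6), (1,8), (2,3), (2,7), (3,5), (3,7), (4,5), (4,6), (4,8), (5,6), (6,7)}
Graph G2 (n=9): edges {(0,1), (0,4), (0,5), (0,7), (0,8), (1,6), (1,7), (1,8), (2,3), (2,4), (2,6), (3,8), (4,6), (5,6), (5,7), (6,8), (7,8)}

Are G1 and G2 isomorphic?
Yes, isomorphic

The graphs are isomorphic.
One valid mapping φ: V(G1) → V(G2): 0→1, 1→8, 2→7, 3→0, 4→2, 5→4, 6→6, 7→5, 8→3

Verify φ preserves adjacency — for each edge of G1, its image is an edge of G2:
  (0,1) → (φ(0),φ(1)) = (1,8) ∈ E(G2) ✓
  (0,2) → (φ(0),φ(2)) = (1,7) ∈ E(G2) ✓
  (0,3) → (φ(0),φ(3)) = (0,1) ∈ E(G2) ✓
  (0,6) → (φ(0),φ(6)) = (1,6) ∈ E(G2) ✓
  (1,2) → (φ(1),φ(2)) = (7,8) ∈ E(G2) ✓
  (1,3) → (φ(1),φ(3)) = (0,8) ∈ E(G2) ✓
  (1,6) → (φ(1),φ(6)) = (6,8) ∈ E(G2) ✓
  (1,8) → (φ(1),φ(8)) = (3,8) ∈ E(G2) ✓
  (2,3) → (φ(2),φ(3)) = (0,7) ∈ E(G2) ✓
  (2,7) → (φ(2),φ(7)) = (5,7) ∈ E(G2) ✓
  (3,5) → (φ(3),φ(5)) = (0,4) ∈ E(G2) ✓
  (3,7) → (φ(3),φ(7)) = (0,5) ∈ E(G2) ✓
  (4,5) → (φ(4),φ(5)) = (2,4) ∈ E(G2) ✓
  (4,6) → (φ(4),φ(6)) = (2,6) ∈ E(G2) ✓
  (4,8) → (φ(4),φ(8)) = (2,3) ∈ E(G2) ✓
  (5,6) → (φ(5),φ(6)) = (4,6) ∈ E(G2) ✓
  (6,7) → (φ(6),φ(7)) = (5,6) ∈ E(G2) ✓
All 17 edges of G1 map to edges of G2, and |E(G1)| = |E(G2)| = 17, so φ is a bijection on edges as well as vertices. Hence G1 ≅ G2.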